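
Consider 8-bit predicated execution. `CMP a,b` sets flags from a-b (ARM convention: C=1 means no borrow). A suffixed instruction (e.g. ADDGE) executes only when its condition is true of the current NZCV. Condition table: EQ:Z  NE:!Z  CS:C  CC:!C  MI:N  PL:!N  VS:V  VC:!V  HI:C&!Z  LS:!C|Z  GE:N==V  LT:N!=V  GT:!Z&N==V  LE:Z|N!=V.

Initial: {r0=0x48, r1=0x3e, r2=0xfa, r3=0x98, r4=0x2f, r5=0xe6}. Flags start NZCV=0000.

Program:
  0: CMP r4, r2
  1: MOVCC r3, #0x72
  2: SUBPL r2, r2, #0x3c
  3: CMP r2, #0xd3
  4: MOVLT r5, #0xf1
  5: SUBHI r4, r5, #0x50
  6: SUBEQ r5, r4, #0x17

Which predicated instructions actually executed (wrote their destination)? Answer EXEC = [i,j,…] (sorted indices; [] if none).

EXEC = [1,2,4]

[0] flags=0000 → (cmp)
[1] flags=0000 CC?T → r3=0x72
[2] flags=0000 PL?T → r2=0xbe
[3] flags=1000 → (cmp)
[4] flags=1000 LT?T → r5=0xf1
[5] flags=1000 HI?F → skip
[6] flags=1000 EQ?F → skip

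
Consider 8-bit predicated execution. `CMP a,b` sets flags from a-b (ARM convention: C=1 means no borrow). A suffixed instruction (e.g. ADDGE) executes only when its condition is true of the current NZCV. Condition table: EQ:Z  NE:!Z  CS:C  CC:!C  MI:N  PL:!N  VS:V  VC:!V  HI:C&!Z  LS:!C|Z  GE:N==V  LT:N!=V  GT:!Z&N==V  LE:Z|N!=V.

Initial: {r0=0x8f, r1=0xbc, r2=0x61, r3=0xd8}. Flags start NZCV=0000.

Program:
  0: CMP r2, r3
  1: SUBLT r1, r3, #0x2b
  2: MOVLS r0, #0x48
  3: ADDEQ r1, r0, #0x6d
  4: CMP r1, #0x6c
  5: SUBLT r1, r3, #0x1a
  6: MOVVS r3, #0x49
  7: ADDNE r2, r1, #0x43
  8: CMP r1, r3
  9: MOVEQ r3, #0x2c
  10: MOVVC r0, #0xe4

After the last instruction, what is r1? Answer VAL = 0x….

0: ✓ CMP  NZCV=1001
1: · SUBLT
2: ✓ MOVLS  r0←0x48
3: · ADDEQ
4: ✓ CMP  NZCV=0011
5: ✓ SUBLT  r1←0xbe
6: ✓ MOVVS  r3←0x49
7: ✓ ADDNE  r2←0x01
8: ✓ CMP  NZCV=0011
9: · MOVEQ
10: · MOVVC

VAL = 0xbe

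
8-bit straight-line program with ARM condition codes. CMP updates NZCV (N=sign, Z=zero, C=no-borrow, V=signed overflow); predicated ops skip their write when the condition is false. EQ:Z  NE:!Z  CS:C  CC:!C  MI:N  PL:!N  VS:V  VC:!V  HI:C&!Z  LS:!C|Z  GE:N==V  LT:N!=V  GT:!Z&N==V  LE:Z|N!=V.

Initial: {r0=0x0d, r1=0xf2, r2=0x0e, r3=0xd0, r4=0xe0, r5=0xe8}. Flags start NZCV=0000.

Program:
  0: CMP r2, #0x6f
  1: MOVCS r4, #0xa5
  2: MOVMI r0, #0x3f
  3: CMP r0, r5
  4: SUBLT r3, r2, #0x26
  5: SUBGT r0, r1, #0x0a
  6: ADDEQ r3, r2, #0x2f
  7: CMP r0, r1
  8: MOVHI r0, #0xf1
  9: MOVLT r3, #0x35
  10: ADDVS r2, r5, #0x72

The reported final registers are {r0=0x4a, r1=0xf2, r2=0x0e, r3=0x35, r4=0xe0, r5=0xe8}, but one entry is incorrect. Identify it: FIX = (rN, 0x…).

FIX = (r0, 0xe8)

0: ✓ CMP  NZCV=1000
1: · MOVCS
2: ✓ MOVMI  r0←0x3f
3: ✓ CMP  NZCV=0000
4: · SUBLT
5: ✓ SUBGT  r0←0xe8
6: · ADDEQ
7: ✓ CMP  NZCV=1000
8: · MOVHI
9: ✓ MOVLT  r3←0x35
10: · ADDVS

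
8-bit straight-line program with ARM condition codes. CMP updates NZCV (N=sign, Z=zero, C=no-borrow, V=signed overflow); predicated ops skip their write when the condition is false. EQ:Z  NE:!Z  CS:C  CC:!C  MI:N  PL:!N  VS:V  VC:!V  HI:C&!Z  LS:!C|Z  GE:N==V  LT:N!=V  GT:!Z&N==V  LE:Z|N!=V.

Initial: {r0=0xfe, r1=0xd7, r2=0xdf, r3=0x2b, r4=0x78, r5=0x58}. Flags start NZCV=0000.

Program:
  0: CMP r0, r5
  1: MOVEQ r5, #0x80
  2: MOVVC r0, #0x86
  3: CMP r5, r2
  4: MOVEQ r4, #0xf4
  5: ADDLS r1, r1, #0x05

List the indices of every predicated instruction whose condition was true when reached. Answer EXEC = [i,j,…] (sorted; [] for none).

EXEC = [2,5]

[0] flags=1010 → (cmp)
[1] flags=1010 EQ?F → skip
[2] flags=1010 VC?T → r0=0x86
[3] flags=0000 → (cmp)
[4] flags=0000 EQ?F → skip
[5] flags=0000 LS?T → r1=0xdc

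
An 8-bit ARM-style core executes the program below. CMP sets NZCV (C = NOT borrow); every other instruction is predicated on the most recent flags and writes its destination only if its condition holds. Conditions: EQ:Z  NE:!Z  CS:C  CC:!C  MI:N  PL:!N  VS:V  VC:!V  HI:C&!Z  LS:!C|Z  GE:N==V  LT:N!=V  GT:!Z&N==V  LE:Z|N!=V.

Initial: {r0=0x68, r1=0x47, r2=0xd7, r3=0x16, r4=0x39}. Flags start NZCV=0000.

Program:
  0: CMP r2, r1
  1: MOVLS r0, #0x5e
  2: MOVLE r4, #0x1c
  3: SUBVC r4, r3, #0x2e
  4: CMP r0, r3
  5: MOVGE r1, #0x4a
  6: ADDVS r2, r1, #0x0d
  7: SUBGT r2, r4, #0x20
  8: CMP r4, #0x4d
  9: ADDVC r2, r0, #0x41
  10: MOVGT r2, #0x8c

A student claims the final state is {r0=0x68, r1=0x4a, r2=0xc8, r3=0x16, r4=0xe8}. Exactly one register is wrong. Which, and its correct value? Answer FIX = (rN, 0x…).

[0] flags=1010 → (cmp)
[1] flags=1010 LS?F → skip
[2] flags=1010 LE?T → r4=0x1c
[3] flags=1010 VC?T → r4=0xe8
[4] flags=0010 → (cmp)
[5] flags=0010 GE?T → r1=0x4a
[6] flags=0010 VS?F → skip
[7] flags=0010 GT?T → r2=0xc8
[8] flags=1010 → (cmp)
[9] flags=1010 VC?T → r2=0xa9
[10] flags=1010 GT?F → skip

FIX = (r2, 0xa9)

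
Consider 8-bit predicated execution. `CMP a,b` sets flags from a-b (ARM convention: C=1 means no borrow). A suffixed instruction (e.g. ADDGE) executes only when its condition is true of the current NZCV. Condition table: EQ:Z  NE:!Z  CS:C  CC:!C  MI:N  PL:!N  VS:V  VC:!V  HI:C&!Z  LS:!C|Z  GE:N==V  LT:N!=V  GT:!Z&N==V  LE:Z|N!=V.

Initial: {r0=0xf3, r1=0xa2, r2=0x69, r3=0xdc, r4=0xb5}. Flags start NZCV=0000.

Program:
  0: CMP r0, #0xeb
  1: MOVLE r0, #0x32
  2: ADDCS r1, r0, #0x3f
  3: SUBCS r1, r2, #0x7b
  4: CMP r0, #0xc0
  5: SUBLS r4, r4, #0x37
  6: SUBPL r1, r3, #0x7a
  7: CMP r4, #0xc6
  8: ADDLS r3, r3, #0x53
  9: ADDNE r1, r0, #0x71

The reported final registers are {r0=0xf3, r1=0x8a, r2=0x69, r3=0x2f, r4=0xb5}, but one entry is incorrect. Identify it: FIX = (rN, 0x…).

FIX = (r1, 0x64)

[0] flags=0010 → (cmp)
[1] flags=0010 LE?F → skip
[2] flags=0010 CS?T → r1=0x32
[3] flags=0010 CS?T → r1=0xee
[4] flags=0010 → (cmp)
[5] flags=0010 LS?F → skip
[6] flags=0010 PL?T → r1=0x62
[7] flags=1000 → (cmp)
[8] flags=1000 LS?T → r3=0x2f
[9] flags=1000 NE?T → r1=0x64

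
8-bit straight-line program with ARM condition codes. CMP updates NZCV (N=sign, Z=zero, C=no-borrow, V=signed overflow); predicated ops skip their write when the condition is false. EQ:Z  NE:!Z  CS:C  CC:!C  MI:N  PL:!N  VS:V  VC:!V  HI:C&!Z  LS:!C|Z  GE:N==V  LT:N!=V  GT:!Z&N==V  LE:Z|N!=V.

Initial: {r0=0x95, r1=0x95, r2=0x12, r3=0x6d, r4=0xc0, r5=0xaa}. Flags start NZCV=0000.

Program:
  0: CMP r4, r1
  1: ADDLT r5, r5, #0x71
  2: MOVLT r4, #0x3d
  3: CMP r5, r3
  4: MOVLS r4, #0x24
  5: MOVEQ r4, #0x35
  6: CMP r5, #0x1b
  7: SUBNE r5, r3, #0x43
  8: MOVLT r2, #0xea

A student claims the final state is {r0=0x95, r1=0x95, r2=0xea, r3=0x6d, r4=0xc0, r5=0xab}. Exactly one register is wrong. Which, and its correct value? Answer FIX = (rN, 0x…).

FIX = (r5, 0x2a)

[0] flags=0010 → (cmp)
[1] flags=0010 LT?F → skip
[2] flags=0010 LT?F → skip
[3] flags=0011 → (cmp)
[4] flags=0011 LS?F → skip
[5] flags=0011 EQ?F → skip
[6] flags=1010 → (cmp)
[7] flags=1010 NE?T → r5=0x2a
[8] flags=1010 LT?T → r2=0xea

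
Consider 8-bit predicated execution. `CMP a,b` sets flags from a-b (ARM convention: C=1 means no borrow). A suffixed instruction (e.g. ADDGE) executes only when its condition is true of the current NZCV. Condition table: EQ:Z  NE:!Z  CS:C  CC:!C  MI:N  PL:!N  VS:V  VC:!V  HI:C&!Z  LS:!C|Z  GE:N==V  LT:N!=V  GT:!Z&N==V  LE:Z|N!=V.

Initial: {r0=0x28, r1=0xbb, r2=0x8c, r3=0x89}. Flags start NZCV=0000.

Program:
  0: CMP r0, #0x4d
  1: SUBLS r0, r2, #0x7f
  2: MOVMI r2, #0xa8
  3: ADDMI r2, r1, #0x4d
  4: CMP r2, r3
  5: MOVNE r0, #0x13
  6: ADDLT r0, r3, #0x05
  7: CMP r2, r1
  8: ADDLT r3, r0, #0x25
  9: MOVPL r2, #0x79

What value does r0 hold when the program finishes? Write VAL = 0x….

VAL = 0x13

0: ✓ CMP  NZCV=1000
1: ✓ SUBLS  r0←0x0d
2: ✓ MOVMI  r2←0xa8
3: ✓ ADDMI  r2←0x08
4: ✓ CMP  NZCV=0000
5: ✓ MOVNE  r0←0x13
6: · ADDLT
7: ✓ CMP  NZCV=0000
8: · ADDLT
9: ✓ MOVPL  r2←0x79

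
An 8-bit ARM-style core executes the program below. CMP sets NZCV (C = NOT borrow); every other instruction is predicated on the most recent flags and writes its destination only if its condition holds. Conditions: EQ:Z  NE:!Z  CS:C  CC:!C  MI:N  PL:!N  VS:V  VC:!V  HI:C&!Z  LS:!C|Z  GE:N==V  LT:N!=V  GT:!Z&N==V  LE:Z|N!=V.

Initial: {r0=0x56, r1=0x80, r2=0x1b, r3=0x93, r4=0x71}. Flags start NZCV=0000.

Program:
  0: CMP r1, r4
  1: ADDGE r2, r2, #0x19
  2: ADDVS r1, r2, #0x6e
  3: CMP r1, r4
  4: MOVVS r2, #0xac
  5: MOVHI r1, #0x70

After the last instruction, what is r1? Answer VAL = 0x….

0: ✓ CMP  NZCV=0011
1: · ADDGE
2: ✓ ADDVS  r1←0x89
3: ✓ CMP  NZCV=0011
4: ✓ MOVVS  r2←0xac
5: ✓ MOVHI  r1←0x70

VAL = 0x70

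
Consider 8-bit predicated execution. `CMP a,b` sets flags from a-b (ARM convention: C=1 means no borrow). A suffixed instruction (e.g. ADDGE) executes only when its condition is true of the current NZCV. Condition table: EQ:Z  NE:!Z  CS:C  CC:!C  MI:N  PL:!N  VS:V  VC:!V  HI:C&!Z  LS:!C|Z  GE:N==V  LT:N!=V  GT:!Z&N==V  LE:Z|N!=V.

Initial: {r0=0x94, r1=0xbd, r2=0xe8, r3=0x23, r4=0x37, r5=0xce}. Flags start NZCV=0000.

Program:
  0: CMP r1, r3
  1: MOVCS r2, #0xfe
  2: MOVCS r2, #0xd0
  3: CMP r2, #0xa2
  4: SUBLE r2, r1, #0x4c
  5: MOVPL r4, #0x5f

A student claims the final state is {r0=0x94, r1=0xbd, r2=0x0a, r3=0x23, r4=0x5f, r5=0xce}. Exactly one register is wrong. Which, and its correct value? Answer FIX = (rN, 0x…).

FIX = (r2, 0xd0)

0: ✓ CMP  NZCV=1010
1: ✓ MOVCS  r2←0xfe
2: ✓ MOVCS  r2←0xd0
3: ✓ CMP  NZCV=0010
4: · SUBLE
5: ✓ MOVPL  r4←0x5f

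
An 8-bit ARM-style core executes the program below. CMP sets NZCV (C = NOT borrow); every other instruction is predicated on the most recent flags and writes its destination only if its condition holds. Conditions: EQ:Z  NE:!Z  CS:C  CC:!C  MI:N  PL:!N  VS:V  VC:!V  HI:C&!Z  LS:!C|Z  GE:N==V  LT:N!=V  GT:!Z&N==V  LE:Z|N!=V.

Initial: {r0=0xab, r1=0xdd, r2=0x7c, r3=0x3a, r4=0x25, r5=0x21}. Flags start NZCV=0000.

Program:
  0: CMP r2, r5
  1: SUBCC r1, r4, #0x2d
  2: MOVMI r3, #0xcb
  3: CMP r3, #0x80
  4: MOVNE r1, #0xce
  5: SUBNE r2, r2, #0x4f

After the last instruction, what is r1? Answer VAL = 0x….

0: ✓ CMP  NZCV=0010
1: · SUBCC
2: · MOVMI
3: ✓ CMP  NZCV=1001
4: ✓ MOVNE  r1←0xce
5: ✓ SUBNE  r2←0x2d

VAL = 0xce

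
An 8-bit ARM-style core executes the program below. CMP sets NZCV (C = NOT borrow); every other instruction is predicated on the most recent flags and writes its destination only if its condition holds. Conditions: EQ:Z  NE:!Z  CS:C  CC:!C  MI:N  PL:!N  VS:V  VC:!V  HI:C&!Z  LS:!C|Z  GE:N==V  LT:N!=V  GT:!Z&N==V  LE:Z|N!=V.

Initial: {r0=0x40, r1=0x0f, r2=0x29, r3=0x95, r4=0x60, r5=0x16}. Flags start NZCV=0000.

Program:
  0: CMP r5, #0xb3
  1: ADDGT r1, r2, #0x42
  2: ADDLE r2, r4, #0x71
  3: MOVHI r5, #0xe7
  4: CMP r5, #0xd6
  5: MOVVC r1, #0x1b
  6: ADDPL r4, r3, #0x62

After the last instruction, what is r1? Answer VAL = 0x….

VAL = 0x1b

[0] flags=0000 → (cmp)
[1] flags=0000 GT?T → r1=0x6b
[2] flags=0000 LE?F → skip
[3] flags=0000 HI?F → skip
[4] flags=0000 → (cmp)
[5] flags=0000 VC?T → r1=0x1b
[6] flags=0000 PL?T → r4=0xf7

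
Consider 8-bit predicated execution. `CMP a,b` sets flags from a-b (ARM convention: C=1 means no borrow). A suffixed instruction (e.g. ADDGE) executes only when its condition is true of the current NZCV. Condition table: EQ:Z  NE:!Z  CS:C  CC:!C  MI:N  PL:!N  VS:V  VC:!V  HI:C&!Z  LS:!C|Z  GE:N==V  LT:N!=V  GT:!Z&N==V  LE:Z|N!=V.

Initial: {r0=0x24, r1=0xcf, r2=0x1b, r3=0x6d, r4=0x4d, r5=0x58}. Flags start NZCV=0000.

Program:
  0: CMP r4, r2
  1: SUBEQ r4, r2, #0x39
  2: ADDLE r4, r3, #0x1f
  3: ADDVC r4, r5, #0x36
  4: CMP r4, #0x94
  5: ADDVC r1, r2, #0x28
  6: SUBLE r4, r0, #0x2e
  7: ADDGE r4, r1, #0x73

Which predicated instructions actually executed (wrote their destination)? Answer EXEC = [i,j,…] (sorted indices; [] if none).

EXEC = [3,5,6]

0: ✓ CMP  NZCV=0010
1: · SUBEQ
2: · ADDLE
3: ✓ ADDVC  r4←0x8e
4: ✓ CMP  NZCV=1000
5: ✓ ADDVC  r1←0x43
6: ✓ SUBLE  r4←0xf6
7: · ADDGE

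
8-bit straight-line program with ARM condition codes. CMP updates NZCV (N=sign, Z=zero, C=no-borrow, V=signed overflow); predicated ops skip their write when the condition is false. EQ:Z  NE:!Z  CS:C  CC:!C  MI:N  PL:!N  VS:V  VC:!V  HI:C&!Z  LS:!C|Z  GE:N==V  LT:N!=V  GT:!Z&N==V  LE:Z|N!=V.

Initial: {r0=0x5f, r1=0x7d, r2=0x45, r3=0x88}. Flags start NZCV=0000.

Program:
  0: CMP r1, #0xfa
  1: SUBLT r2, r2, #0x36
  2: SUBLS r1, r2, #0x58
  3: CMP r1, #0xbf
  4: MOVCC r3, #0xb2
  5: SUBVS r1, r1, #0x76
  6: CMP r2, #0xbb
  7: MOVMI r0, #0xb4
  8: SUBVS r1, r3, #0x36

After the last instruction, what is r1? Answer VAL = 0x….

[0] flags=1001 → (cmp)
[1] flags=1001 LT?F → skip
[2] flags=1001 LS?T → r1=0xed
[3] flags=0010 → (cmp)
[4] flags=0010 CC?F → skip
[5] flags=0010 VS?F → skip
[6] flags=1001 → (cmp)
[7] flags=1001 MI?T → r0=0xb4
[8] flags=1001 VS?T → r1=0x52

VAL = 0x52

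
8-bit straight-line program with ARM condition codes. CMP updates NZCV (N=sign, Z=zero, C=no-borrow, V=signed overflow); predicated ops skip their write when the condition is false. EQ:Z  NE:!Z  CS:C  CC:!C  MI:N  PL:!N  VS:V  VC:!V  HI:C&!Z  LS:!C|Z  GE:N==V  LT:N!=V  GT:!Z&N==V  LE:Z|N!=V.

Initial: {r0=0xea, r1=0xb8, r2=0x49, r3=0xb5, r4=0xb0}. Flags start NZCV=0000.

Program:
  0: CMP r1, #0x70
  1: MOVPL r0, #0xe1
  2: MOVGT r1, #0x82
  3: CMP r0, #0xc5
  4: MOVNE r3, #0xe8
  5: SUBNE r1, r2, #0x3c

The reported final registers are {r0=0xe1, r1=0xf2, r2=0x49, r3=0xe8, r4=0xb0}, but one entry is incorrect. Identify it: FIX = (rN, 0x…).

0: ✓ CMP  NZCV=0011
1: ✓ MOVPL  r0←0xe1
2: · MOVGT
3: ✓ CMP  NZCV=0010
4: ✓ MOVNE  r3←0xe8
5: ✓ SUBNE  r1←0x0d

FIX = (r1, 0x0d)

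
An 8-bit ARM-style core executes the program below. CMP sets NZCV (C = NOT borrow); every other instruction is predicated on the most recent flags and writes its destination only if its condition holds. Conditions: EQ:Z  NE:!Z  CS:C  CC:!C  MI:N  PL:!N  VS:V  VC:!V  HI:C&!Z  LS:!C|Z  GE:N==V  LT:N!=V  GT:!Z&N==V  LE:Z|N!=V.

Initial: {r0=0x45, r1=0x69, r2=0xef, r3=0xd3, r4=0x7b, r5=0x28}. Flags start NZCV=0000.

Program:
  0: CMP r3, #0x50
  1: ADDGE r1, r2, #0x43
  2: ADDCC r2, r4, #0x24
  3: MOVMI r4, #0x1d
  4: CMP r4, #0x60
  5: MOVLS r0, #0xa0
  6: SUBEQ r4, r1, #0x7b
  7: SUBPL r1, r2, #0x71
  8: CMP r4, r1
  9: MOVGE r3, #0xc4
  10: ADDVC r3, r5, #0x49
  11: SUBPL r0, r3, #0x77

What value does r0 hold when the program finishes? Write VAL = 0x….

VAL = 0xa0

0: ✓ CMP  NZCV=1010
1: · ADDGE
2: · ADDCC
3: ✓ MOVMI  r4←0x1d
4: ✓ CMP  NZCV=1000
5: ✓ MOVLS  r0←0xa0
6: · SUBEQ
7: · SUBPL
8: ✓ CMP  NZCV=1000
9: · MOVGE
10: ✓ ADDVC  r3←0x71
11: · SUBPL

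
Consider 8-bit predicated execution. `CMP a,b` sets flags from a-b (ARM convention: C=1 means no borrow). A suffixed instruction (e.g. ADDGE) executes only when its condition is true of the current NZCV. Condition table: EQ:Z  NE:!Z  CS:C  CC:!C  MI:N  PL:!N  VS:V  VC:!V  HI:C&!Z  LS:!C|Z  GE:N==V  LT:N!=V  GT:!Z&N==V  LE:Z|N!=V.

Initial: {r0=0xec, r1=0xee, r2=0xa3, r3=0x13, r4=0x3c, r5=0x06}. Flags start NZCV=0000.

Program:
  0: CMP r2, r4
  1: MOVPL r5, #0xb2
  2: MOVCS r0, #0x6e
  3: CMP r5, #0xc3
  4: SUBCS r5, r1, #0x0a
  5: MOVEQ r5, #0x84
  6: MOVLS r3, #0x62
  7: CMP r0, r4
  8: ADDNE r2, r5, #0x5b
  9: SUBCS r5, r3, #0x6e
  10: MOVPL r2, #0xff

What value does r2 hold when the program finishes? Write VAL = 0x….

0: ✓ CMP  NZCV=0011
1: ✓ MOVPL  r5←0xb2
2: ✓ MOVCS  r0←0x6e
3: ✓ CMP  NZCV=1000
4: · SUBCS
5: · MOVEQ
6: ✓ MOVLS  r3←0x62
7: ✓ CMP  NZCV=0010
8: ✓ ADDNE  r2←0x0d
9: ✓ SUBCS  r5←0xf4
10: ✓ MOVPL  r2←0xff

VAL = 0xff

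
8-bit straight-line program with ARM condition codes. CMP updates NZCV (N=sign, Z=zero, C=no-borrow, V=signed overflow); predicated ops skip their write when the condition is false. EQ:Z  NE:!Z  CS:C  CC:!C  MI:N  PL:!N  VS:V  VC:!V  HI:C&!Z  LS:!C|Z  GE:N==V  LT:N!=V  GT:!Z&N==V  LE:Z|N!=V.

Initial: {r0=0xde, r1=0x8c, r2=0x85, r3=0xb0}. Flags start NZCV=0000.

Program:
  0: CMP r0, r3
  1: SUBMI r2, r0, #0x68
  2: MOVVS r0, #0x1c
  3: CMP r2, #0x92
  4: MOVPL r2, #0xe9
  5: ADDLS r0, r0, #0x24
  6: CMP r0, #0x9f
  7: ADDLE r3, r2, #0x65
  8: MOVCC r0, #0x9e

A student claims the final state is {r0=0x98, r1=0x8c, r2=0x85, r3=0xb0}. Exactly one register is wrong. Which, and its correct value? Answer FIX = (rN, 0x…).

[0] flags=0010 → (cmp)
[1] flags=0010 MI?F → skip
[2] flags=0010 VS?F → skip
[3] flags=1000 → (cmp)
[4] flags=1000 PL?F → skip
[5] flags=1000 LS?T → r0=0x02
[6] flags=0000 → (cmp)
[7] flags=0000 LE?F → skip
[8] flags=0000 CC?T → r0=0x9e

FIX = (r0, 0x9e)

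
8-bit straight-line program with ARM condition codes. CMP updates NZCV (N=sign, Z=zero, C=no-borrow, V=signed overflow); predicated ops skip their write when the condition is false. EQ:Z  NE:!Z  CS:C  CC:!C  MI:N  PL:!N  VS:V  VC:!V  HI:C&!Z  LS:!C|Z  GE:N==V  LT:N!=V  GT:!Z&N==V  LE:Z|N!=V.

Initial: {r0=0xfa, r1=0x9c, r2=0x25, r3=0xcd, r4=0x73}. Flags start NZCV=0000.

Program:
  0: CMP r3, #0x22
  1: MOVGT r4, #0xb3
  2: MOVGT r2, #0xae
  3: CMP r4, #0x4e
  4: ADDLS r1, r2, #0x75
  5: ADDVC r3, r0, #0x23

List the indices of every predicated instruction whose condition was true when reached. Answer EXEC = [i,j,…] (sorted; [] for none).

EXEC = [5]

0: ✓ CMP  NZCV=1010
1: · MOVGT
2: · MOVGT
3: ✓ CMP  NZCV=0010
4: · ADDLS
5: ✓ ADDVC  r3←0x1d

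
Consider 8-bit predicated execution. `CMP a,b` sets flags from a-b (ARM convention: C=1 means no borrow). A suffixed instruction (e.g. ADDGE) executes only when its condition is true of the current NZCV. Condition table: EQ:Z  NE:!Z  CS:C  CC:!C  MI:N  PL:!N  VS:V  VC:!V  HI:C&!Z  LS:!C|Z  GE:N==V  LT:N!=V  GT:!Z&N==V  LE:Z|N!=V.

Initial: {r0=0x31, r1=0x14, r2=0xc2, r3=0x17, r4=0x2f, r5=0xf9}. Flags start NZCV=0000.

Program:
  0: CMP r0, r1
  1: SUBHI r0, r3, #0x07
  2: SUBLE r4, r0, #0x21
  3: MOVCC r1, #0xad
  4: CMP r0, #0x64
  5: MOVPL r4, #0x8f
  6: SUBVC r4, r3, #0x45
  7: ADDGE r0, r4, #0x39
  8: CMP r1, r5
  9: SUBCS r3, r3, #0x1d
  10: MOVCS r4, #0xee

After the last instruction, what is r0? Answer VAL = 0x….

[0] flags=0010 → (cmp)
[1] flags=0010 HI?T → r0=0x10
[2] flags=0010 LE?F → skip
[3] flags=0010 CC?F → skip
[4] flags=1000 → (cmp)
[5] flags=1000 PL?F → skip
[6] flags=1000 VC?T → r4=0xd2
[7] flags=1000 GE?F → skip
[8] flags=0000 → (cmp)
[9] flags=0000 CS?F → skip
[10] flags=0000 CS?F → skip

VAL = 0x10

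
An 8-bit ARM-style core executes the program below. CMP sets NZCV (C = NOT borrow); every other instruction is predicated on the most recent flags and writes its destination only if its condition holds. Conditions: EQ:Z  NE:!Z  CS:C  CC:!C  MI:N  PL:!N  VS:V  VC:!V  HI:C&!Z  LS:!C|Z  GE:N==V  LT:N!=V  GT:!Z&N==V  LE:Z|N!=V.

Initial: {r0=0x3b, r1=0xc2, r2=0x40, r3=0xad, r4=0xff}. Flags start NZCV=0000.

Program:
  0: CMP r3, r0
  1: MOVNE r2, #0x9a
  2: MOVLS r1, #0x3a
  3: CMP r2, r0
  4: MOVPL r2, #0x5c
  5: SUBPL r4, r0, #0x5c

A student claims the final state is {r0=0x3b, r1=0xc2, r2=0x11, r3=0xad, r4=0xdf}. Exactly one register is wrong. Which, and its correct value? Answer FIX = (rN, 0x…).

[0] flags=0011 → (cmp)
[1] flags=0011 NE?T → r2=0x9a
[2] flags=0011 LS?F → skip
[3] flags=0011 → (cmp)
[4] flags=0011 PL?T → r2=0x5c
[5] flags=0011 PL?T → r4=0xdf

FIX = (r2, 0x5c)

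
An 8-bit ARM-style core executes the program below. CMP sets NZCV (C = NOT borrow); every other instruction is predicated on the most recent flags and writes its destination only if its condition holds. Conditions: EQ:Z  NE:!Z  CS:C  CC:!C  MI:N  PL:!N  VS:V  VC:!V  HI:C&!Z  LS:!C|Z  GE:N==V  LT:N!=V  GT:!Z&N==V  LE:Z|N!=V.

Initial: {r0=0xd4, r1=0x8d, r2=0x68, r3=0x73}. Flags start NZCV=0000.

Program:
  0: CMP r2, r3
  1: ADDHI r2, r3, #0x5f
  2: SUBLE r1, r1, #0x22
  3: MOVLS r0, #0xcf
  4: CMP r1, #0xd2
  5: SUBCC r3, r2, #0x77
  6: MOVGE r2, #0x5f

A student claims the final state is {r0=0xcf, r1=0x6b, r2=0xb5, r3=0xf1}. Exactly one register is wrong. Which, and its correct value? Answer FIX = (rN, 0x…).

FIX = (r2, 0x5f)

0: ✓ CMP  NZCV=1000
1: · ADDHI
2: ✓ SUBLE  r1←0x6b
3: ✓ MOVLS  r0←0xcf
4: ✓ CMP  NZCV=1001
5: ✓ SUBCC  r3←0xf1
6: ✓ MOVGE  r2←0x5f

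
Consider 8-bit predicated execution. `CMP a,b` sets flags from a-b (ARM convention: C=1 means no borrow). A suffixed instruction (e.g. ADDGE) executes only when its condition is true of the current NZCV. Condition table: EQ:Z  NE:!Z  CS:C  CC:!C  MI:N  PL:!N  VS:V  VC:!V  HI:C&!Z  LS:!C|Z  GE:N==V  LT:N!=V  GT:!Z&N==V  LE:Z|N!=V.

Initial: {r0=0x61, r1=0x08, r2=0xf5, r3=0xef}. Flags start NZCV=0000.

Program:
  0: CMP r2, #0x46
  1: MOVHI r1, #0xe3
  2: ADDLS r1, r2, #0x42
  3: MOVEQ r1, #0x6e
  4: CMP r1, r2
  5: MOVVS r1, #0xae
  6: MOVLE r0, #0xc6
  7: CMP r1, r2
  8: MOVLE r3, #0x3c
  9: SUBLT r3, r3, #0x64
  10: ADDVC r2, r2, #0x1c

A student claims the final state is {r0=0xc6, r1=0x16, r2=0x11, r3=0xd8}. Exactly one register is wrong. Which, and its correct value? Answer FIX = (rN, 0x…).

FIX = (r1, 0xe3)

0: ✓ CMP  NZCV=1010
1: ✓ MOVHI  r1←0xe3
2: · ADDLS
3: · MOVEQ
4: ✓ CMP  NZCV=1000
5: · MOVVS
6: ✓ MOVLE  r0←0xc6
7: ✓ CMP  NZCV=1000
8: ✓ MOVLE  r3←0x3c
9: ✓ SUBLT  r3←0xd8
10: ✓ ADDVC  r2←0x11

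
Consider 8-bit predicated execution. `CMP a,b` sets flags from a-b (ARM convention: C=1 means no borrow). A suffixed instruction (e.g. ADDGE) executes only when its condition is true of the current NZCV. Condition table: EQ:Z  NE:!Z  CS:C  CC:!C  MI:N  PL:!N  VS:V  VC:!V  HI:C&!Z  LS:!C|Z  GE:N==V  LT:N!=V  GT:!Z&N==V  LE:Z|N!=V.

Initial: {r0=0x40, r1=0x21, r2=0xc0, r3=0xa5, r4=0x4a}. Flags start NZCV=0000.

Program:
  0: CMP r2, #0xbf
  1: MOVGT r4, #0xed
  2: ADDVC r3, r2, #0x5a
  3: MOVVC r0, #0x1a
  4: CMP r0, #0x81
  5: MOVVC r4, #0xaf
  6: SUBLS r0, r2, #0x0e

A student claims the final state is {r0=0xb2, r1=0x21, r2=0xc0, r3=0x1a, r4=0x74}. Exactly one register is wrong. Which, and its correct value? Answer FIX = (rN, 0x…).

[0] flags=0010 → (cmp)
[1] flags=0010 GT?T → r4=0xed
[2] flags=0010 VC?T → r3=0x1a
[3] flags=0010 VC?T → r0=0x1a
[4] flags=1001 → (cmp)
[5] flags=1001 VC?F → skip
[6] flags=1001 LS?T → r0=0xb2

FIX = (r4, 0xed)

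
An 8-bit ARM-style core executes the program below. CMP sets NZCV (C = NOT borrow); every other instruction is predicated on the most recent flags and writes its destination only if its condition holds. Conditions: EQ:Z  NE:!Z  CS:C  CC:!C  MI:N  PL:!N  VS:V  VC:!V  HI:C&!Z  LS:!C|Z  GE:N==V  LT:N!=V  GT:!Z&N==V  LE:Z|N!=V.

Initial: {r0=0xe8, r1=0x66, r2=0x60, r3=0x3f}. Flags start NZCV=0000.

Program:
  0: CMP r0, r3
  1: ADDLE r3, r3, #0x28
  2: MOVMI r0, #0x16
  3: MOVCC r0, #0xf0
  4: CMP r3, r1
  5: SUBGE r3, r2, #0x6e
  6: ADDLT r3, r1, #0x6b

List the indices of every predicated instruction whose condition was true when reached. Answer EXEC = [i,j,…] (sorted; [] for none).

EXEC = [1,2,5]

[0] flags=1010 → (cmp)
[1] flags=1010 LE?T → r3=0x67
[2] flags=1010 MI?T → r0=0x16
[3] flags=1010 CC?F → skip
[4] flags=0010 → (cmp)
[5] flags=0010 GE?T → r3=0xf2
[6] flags=0010 LT?F → skip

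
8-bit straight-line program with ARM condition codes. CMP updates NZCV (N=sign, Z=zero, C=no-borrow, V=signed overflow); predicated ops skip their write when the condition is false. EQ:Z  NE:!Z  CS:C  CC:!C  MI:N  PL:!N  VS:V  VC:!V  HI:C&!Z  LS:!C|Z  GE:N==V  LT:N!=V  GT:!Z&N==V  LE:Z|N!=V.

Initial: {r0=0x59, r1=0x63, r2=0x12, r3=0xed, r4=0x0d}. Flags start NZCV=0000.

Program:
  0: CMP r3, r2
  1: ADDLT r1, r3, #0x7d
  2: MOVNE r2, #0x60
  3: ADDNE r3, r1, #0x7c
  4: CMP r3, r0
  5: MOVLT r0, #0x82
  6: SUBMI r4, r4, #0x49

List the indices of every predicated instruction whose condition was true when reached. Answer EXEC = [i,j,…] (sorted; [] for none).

EXEC = [1,2,3,5,6]

0: ✓ CMP  NZCV=1010
1: ✓ ADDLT  r1←0x6a
2: ✓ MOVNE  r2←0x60
3: ✓ ADDNE  r3←0xe6
4: ✓ CMP  NZCV=1010
5: ✓ MOVLT  r0←0x82
6: ✓ SUBMI  r4←0xc4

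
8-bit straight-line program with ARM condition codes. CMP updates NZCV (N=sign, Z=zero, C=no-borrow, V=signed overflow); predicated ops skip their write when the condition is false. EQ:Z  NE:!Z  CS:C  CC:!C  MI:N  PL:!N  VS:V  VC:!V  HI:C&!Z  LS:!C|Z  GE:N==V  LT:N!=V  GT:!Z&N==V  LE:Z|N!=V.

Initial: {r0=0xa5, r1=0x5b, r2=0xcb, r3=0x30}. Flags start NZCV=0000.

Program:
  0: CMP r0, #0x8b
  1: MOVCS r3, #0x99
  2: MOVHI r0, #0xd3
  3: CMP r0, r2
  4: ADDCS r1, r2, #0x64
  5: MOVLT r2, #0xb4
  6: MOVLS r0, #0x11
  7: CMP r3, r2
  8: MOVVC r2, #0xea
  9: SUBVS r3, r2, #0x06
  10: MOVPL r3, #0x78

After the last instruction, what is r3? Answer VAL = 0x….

0: ✓ CMP  NZCV=0010
1: ✓ MOVCS  r3←0x99
2: ✓ MOVHI  r0←0xd3
3: ✓ CMP  NZCV=0010
4: ✓ ADDCS  r1←0x2f
5: · MOVLT
6: · MOVLS
7: ✓ CMP  NZCV=1000
8: ✓ MOVVC  r2←0xea
9: · SUBVS
10: · MOVPL

VAL = 0x99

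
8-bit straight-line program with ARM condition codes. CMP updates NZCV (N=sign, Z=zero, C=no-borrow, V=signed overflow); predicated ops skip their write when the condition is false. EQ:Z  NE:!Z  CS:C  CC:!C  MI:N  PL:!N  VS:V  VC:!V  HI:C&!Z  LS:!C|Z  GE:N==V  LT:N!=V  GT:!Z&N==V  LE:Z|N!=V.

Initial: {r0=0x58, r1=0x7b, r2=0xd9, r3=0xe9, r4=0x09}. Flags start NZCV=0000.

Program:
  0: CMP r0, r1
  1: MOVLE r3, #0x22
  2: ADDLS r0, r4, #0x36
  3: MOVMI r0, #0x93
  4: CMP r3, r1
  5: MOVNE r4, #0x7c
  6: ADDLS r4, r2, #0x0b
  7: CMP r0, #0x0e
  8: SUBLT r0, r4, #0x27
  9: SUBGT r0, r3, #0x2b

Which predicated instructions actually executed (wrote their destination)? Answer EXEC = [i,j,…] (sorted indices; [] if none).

EXEC = [1,2,3,5,6,8]

[0] flags=1000 → (cmp)
[1] flags=1000 LE?T → r3=0x22
[2] flags=1000 LS?T → r0=0x3f
[3] flags=1000 MI?T → r0=0x93
[4] flags=1000 → (cmp)
[5] flags=1000 NE?T → r4=0x7c
[6] flags=1000 LS?T → r4=0xe4
[7] flags=1010 → (cmp)
[8] flags=1010 LT?T → r0=0xbd
[9] flags=1010 GT?F → skip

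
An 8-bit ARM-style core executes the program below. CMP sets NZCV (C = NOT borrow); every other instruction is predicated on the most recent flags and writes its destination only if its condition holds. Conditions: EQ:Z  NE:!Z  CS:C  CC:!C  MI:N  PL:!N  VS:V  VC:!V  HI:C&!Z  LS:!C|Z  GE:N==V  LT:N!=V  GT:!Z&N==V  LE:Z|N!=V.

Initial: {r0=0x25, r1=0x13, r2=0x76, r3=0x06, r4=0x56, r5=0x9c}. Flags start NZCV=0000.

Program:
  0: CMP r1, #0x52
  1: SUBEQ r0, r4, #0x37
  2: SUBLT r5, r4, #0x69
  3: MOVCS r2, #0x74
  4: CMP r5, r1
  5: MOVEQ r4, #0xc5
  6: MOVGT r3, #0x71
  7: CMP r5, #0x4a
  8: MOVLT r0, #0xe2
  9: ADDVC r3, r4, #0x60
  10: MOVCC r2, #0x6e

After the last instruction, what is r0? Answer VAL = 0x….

0: ✓ CMP  NZCV=1000
1: · SUBEQ
2: ✓ SUBLT  r5←0xed
3: · MOVCS
4: ✓ CMP  NZCV=1010
5: · MOVEQ
6: · MOVGT
7: ✓ CMP  NZCV=1010
8: ✓ MOVLT  r0←0xe2
9: ✓ ADDVC  r3←0xb6
10: · MOVCC

VAL = 0xe2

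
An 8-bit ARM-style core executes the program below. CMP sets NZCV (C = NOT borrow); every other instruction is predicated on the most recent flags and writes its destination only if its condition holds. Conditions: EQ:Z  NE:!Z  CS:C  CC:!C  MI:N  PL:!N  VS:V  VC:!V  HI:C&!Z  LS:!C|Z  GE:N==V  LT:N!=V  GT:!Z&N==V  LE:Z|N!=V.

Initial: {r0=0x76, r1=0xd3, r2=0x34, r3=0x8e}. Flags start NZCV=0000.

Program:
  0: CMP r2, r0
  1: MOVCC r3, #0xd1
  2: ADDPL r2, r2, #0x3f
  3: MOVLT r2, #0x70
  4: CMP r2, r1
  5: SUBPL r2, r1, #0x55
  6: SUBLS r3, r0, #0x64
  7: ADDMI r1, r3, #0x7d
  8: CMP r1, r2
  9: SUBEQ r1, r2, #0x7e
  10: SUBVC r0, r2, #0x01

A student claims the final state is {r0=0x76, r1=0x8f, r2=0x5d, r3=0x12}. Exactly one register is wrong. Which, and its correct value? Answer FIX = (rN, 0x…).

[0] flags=1000 → (cmp)
[1] flags=1000 CC?T → r3=0xd1
[2] flags=1000 PL?F → skip
[3] flags=1000 LT?T → r2=0x70
[4] flags=1001 → (cmp)
[5] flags=1001 PL?F → skip
[6] flags=1001 LS?T → r3=0x12
[7] flags=1001 MI?T → r1=0x8f
[8] flags=0011 → (cmp)
[9] flags=0011 EQ?F → skip
[10] flags=0011 VC?F → skip

FIX = (r2, 0x70)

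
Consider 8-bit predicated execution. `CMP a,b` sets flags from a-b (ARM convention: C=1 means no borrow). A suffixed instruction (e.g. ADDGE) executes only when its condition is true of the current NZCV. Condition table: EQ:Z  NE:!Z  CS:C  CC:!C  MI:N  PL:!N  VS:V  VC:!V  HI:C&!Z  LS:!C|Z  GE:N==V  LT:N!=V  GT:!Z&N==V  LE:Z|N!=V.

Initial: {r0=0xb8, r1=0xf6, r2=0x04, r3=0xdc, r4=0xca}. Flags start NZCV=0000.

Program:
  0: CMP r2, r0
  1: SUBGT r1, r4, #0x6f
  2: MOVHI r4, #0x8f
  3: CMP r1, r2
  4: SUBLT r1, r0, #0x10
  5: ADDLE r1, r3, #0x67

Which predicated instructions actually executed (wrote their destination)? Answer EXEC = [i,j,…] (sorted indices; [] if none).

EXEC = [1]

0: ✓ CMP  NZCV=0000
1: ✓ SUBGT  r1←0x5b
2: · MOVHI
3: ✓ CMP  NZCV=0010
4: · SUBLT
5: · ADDLE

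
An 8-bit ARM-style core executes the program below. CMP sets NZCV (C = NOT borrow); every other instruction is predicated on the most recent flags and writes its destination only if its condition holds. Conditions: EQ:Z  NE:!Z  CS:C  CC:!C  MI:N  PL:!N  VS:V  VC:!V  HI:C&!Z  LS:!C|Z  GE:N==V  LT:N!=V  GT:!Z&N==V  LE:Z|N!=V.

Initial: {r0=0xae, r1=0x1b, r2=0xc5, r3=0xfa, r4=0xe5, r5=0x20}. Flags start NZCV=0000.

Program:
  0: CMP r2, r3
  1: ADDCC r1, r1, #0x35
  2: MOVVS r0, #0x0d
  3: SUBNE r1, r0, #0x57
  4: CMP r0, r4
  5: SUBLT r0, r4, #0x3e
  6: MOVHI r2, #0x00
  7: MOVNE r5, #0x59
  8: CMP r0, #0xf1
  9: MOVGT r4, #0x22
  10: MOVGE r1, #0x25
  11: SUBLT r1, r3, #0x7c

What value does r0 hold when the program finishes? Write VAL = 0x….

[0] flags=1000 → (cmp)
[1] flags=1000 CC?T → r1=0x50
[2] flags=1000 VS?F → skip
[3] flags=1000 NE?T → r1=0x57
[4] flags=1000 → (cmp)
[5] flags=1000 LT?T → r0=0xa7
[6] flags=1000 HI?F → skip
[7] flags=1000 NE?T → r5=0x59
[8] flags=1000 → (cmp)
[9] flags=1000 GT?F → skip
[10] flags=1000 GE?F → skip
[11] flags=1000 LT?T → r1=0x7e

VAL = 0xa7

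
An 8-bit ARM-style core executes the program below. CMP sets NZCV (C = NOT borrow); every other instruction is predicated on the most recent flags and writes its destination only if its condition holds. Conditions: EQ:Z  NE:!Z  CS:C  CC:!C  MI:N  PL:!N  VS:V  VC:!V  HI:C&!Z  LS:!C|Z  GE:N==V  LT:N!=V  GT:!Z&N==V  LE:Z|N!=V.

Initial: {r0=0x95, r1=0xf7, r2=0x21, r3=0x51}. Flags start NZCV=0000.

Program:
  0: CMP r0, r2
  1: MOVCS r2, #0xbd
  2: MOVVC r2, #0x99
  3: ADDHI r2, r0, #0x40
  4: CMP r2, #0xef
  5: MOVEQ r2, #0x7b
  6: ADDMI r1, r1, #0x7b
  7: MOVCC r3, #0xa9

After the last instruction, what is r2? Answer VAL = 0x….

[0] flags=0011 → (cmp)
[1] flags=0011 CS?T → r2=0xbd
[2] flags=0011 VC?F → skip
[3] flags=0011 HI?T → r2=0xd5
[4] flags=1000 → (cmp)
[5] flags=1000 EQ?F → skip
[6] flags=1000 MI?T → r1=0x72
[7] flags=1000 CC?T → r3=0xa9

VAL = 0xd5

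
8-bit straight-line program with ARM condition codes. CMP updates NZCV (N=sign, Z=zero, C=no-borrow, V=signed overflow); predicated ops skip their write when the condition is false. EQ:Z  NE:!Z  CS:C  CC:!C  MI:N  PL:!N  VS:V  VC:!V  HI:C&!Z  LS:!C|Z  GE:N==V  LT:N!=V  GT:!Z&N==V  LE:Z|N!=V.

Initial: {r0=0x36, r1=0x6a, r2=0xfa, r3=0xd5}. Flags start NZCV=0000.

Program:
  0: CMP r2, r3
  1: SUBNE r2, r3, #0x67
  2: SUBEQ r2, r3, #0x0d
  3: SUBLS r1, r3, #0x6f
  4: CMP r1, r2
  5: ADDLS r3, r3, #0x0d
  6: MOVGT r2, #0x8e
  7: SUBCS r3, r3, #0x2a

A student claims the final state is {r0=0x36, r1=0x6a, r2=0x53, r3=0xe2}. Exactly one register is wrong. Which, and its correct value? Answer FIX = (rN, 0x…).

0: ✓ CMP  NZCV=0010
1: ✓ SUBNE  r2←0x6e
2: · SUBEQ
3: · SUBLS
4: ✓ CMP  NZCV=1000
5: ✓ ADDLS  r3←0xe2
6: · MOVGT
7: · SUBCS

FIX = (r2, 0x6e)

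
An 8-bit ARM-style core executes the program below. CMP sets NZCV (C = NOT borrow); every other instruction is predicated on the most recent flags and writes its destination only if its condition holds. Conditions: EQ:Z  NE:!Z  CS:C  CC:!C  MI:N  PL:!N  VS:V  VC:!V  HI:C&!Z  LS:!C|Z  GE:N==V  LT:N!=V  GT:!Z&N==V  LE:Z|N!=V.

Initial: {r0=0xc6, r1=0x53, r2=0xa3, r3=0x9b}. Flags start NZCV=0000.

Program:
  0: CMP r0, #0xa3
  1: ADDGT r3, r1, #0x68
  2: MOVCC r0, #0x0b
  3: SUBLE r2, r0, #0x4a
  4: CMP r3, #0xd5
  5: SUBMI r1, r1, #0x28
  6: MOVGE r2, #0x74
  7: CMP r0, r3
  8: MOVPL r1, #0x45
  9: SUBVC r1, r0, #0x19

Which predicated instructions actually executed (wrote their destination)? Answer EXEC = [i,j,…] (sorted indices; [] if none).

[0] flags=0010 → (cmp)
[1] flags=0010 GT?T → r3=0xbb
[2] flags=0010 CC?F → skip
[3] flags=0010 LE?F → skip
[4] flags=1000 → (cmp)
[5] flags=1000 MI?T → r1=0x2b
[6] flags=1000 GE?F → skip
[7] flags=0010 → (cmp)
[8] flags=0010 PL?T → r1=0x45
[9] flags=0010 VC?T → r1=0xad

EXEC = [1,5,8,9]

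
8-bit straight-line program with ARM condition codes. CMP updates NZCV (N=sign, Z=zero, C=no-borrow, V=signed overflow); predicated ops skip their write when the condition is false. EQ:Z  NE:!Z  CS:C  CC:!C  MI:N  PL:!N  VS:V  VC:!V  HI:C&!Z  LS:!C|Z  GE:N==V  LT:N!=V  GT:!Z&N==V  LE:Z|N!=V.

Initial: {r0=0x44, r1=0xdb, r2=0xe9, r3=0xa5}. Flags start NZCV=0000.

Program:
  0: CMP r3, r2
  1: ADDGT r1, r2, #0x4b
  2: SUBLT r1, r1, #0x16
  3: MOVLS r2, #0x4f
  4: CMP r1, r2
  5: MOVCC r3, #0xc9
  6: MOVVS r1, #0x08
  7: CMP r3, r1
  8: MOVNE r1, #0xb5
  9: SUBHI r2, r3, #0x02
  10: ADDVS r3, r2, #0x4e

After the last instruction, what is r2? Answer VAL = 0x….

VAL = 0xa3

[0] flags=1000 → (cmp)
[1] flags=1000 GT?F → skip
[2] flags=1000 LT?T → r1=0xc5
[3] flags=1000 LS?T → r2=0x4f
[4] flags=0011 → (cmp)
[5] flags=0011 CC?F → skip
[6] flags=0011 VS?T → r1=0x08
[7] flags=1010 → (cmp)
[8] flags=1010 NE?T → r1=0xb5
[9] flags=1010 HI?T → r2=0xa3
[10] flags=1010 VS?F → skip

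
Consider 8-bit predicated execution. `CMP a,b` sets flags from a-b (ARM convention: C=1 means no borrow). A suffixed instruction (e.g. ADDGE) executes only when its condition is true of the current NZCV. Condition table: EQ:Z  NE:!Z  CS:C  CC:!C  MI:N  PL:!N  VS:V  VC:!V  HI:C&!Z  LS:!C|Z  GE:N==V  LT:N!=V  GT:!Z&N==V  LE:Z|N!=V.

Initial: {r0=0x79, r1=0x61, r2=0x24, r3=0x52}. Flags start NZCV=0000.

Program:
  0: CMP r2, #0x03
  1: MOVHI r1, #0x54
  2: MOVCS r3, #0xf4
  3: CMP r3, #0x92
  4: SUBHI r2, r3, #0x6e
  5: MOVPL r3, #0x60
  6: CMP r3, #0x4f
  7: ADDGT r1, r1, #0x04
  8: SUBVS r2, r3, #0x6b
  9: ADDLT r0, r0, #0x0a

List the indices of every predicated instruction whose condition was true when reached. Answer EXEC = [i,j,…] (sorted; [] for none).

EXEC = [1,2,4,5,7]

0: ✓ CMP  NZCV=0010
1: ✓ MOVHI  r1←0x54
2: ✓ MOVCS  r3←0xf4
3: ✓ CMP  NZCV=0010
4: ✓ SUBHI  r2←0x86
5: ✓ MOVPL  r3←0x60
6: ✓ CMP  NZCV=0010
7: ✓ ADDGT  r1←0x58
8: · SUBVS
9: · ADDLT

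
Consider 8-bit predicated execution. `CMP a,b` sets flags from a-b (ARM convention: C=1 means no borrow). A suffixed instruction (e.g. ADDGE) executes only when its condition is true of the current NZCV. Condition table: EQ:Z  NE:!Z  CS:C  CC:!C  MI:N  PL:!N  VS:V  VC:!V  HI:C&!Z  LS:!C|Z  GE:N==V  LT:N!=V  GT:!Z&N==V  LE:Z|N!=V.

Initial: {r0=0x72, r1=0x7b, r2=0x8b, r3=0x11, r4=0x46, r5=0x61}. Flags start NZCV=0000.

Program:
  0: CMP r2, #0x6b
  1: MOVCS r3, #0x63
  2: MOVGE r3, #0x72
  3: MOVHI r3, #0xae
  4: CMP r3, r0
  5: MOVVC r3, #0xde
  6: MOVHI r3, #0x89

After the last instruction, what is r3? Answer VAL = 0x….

VAL = 0x89

0: ✓ CMP  NZCV=0011
1: ✓ MOVCS  r3←0x63
2: · MOVGE
3: ✓ MOVHI  r3←0xae
4: ✓ CMP  NZCV=0011
5: · MOVVC
6: ✓ MOVHI  r3←0x89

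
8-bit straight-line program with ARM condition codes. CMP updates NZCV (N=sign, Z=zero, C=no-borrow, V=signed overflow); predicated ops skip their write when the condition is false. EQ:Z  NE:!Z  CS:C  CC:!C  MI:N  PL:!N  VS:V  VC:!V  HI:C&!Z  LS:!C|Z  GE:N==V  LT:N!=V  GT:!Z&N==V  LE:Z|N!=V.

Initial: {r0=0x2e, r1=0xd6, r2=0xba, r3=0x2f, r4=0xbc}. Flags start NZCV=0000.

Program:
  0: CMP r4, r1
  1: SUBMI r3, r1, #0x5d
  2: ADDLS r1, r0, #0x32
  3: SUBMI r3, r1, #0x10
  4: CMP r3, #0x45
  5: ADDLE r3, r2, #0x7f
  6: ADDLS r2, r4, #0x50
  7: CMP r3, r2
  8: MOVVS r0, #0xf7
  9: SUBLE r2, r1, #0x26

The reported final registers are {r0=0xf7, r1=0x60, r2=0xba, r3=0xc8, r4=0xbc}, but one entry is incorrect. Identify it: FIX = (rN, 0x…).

FIX = (r3, 0x50)

[0] flags=1000 → (cmp)
[1] flags=1000 MI?T → r3=0x79
[2] flags=1000 LS?T → r1=0x60
[3] flags=1000 MI?T → r3=0x50
[4] flags=0010 → (cmp)
[5] flags=0010 LE?F → skip
[6] flags=0010 LS?F → skip
[7] flags=1001 → (cmp)
[8] flags=1001 VS?T → r0=0xf7
[9] flags=1001 LE?F → skip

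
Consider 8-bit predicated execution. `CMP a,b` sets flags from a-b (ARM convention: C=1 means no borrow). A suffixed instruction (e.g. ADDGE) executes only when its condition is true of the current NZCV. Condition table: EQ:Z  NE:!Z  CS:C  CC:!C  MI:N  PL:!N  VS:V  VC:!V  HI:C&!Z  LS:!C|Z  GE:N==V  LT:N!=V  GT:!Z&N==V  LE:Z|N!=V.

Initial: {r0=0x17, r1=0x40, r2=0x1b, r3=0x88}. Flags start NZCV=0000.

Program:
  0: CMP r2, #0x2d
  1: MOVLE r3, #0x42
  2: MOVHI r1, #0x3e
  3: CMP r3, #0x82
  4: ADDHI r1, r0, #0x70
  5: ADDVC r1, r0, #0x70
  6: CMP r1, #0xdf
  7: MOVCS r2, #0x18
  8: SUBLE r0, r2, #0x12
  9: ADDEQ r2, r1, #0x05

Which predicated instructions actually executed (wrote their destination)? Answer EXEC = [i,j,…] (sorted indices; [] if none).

EXEC = [1]

0: ✓ CMP  NZCV=1000
1: ✓ MOVLE  r3←0x42
2: · MOVHI
3: ✓ CMP  NZCV=1001
4: · ADDHI
5: · ADDVC
6: ✓ CMP  NZCV=0000
7: · MOVCS
8: · SUBLE
9: · ADDEQ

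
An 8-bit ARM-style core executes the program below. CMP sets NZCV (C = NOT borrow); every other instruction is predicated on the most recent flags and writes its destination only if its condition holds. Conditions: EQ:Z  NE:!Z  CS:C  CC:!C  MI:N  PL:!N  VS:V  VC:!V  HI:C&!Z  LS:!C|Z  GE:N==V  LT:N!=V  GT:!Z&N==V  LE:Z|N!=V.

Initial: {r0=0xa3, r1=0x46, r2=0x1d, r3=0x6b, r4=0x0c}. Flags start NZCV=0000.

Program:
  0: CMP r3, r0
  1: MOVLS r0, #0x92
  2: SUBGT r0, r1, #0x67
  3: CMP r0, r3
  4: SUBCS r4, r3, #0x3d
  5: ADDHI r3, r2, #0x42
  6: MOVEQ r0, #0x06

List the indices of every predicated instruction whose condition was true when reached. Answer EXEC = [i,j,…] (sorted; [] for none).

EXEC = [1,2,4,5]

[0] flags=1001 → (cmp)
[1] flags=1001 LS?T → r0=0x92
[2] flags=1001 GT?T → r0=0xdf
[3] flags=0011 → (cmp)
[4] flags=0011 CS?T → r4=0x2e
[5] flags=0011 HI?T → r3=0x5f
[6] flags=0011 EQ?F → skip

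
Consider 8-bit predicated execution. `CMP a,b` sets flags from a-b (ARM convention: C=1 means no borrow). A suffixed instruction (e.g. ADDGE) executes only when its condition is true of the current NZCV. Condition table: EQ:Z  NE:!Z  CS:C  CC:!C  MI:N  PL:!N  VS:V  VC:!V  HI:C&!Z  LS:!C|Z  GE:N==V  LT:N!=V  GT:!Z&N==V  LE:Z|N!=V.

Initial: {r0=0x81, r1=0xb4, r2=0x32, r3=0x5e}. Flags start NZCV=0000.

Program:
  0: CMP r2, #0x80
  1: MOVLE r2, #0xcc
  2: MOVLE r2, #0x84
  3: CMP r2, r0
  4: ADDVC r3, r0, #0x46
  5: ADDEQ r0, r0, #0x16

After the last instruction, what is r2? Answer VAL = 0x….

0: ✓ CMP  NZCV=1001
1: · MOVLE
2: · MOVLE
3: ✓ CMP  NZCV=1001
4: · ADDVC
5: · ADDEQ

VAL = 0x32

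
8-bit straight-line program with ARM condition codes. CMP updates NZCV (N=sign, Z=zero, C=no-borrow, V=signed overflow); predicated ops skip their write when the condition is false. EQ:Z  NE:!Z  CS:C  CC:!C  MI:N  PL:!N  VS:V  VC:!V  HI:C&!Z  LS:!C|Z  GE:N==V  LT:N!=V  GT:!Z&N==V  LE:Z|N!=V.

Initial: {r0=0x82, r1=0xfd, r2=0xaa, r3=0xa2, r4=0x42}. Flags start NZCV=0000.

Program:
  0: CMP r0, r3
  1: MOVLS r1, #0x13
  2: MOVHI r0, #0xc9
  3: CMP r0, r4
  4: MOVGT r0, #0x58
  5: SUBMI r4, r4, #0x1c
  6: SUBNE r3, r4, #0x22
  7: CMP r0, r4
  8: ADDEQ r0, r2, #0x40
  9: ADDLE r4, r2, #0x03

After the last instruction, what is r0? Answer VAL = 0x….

[0] flags=1000 → (cmp)
[1] flags=1000 LS?T → r1=0x13
[2] flags=1000 HI?F → skip
[3] flags=0011 → (cmp)
[4] flags=0011 GT?F → skip
[5] flags=0011 MI?F → skip
[6] flags=0011 NE?T → r3=0x20
[7] flags=0011 → (cmp)
[8] flags=0011 EQ?F → skip
[9] flags=0011 LE?T → r4=0xad

VAL = 0x82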